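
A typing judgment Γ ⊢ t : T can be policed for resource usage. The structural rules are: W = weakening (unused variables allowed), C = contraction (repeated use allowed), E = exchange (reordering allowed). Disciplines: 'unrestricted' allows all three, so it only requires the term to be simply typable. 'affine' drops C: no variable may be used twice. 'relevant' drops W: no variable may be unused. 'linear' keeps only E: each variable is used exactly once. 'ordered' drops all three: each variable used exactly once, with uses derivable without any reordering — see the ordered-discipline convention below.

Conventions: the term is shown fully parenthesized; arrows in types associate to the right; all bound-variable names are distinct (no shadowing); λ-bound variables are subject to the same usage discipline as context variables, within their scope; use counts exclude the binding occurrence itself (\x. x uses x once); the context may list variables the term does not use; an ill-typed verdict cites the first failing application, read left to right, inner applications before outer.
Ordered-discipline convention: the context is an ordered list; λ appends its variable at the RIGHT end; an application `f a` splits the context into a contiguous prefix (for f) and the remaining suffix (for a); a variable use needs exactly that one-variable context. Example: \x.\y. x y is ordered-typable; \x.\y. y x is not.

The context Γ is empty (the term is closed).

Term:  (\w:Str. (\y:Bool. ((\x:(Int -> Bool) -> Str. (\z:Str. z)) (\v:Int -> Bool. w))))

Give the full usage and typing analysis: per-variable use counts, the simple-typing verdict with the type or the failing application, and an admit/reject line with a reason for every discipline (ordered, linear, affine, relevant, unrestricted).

use counts: w (bound)=1, y (bound)=0, x (bound)=0, z (bound)=1, v (bound)=0
order of uses: z, w
typing: well-typed at Str -> Bool -> Str -> Str
ordered ✗ (unused: y, x, v — weakening required)
linear ✗ (unused: y, x, v — weakening required)
affine ✓ (w, y, x, z, v: no repeats, contraction unneeded)
relevant ✗ (unused: y, x, v — weakening required)
unrestricted ✓ (simply typable at Str -> Bool -> Str -> Str; W, C, E all held)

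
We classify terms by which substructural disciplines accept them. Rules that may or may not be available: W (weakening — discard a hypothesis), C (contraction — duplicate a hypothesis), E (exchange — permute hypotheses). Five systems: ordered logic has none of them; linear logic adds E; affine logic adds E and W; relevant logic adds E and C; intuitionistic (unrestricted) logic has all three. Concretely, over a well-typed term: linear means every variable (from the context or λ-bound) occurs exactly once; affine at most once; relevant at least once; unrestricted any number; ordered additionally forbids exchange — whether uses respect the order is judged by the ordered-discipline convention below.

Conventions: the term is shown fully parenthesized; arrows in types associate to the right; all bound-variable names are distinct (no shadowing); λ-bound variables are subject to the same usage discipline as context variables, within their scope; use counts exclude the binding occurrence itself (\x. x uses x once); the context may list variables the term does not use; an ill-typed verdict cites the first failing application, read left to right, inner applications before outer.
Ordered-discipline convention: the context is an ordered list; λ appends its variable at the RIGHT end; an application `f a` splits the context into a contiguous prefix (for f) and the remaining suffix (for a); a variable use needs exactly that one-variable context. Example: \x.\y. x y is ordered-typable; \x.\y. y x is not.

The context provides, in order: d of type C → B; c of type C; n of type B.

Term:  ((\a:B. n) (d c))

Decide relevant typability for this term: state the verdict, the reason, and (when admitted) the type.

no — a left unused
use counts: d: 1×; c: 1×; n: 1×; a (bound): 0×
order of uses: n, d, c
typing: ✓ — B
per-discipline verdicts: ordered ✗; linear ✗; affine ✓; relevant ✗; unrestricted ✓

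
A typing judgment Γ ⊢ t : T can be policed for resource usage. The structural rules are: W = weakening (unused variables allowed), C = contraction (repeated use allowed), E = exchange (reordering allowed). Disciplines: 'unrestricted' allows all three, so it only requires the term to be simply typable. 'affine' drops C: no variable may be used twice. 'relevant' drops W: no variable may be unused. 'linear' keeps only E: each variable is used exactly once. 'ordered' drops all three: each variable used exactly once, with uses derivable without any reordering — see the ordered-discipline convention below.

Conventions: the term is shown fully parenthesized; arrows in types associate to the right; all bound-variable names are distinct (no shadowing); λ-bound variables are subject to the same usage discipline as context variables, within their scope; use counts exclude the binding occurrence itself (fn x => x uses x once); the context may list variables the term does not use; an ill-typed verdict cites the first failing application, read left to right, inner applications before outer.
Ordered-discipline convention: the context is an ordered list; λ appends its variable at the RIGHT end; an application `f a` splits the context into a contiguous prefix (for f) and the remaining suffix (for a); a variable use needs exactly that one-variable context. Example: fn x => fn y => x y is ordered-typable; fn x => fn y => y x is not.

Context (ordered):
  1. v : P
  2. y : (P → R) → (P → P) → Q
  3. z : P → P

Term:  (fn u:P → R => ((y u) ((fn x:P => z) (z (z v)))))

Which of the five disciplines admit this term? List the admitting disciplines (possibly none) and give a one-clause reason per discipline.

admitted by: unrestricted
counts: v: 1×; y: 1×; z: 3×; u (bound): 1×; x (bound): 0×
left-to-right use order: y, u, z, z, z, v
typing: the term checks, with type (P → R) → Q
ordered ✗ (z ×3 used more than once (contraction); x left unused)
linear ✗ (z ×3 used more than once (contraction); x left unused)
affine ✗ (z ×3 used more than once (contraction))
relevant ✗ (x left unused)
unrestricted ✓ (well-typed at (P → R) → Q; no restrictions here)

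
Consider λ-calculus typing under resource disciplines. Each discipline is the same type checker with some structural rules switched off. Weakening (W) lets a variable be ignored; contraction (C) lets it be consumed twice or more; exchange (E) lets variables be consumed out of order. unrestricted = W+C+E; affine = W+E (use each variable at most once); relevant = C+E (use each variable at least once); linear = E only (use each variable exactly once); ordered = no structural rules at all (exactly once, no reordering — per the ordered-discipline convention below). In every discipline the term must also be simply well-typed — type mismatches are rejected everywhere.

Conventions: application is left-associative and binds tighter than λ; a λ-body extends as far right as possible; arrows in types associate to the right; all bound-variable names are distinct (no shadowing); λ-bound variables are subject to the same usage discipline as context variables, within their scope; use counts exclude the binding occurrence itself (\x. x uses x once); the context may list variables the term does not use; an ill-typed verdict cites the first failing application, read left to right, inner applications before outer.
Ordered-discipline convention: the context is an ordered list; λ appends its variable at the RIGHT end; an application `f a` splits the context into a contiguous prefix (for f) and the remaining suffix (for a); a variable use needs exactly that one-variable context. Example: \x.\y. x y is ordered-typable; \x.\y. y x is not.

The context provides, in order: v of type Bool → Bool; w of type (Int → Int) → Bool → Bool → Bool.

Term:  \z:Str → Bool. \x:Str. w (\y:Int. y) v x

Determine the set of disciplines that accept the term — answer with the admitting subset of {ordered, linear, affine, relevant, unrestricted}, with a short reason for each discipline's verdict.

admitted in: none
usage: v=1; w=1; z (bound)=0; x (bound)=1; y (bound)=1
order of uses: w, y, v, x
typing: ill-typed: argument of type Bool → Bool where Bool is required
ordered ✗ (the type mismatch rejects it)
linear ✗ (not simply typable)
affine ✗ (fails simple typing)
relevant ✗ (a type mismatch blocks all five)
unrestricted ✗ (the type mismatch rejects it)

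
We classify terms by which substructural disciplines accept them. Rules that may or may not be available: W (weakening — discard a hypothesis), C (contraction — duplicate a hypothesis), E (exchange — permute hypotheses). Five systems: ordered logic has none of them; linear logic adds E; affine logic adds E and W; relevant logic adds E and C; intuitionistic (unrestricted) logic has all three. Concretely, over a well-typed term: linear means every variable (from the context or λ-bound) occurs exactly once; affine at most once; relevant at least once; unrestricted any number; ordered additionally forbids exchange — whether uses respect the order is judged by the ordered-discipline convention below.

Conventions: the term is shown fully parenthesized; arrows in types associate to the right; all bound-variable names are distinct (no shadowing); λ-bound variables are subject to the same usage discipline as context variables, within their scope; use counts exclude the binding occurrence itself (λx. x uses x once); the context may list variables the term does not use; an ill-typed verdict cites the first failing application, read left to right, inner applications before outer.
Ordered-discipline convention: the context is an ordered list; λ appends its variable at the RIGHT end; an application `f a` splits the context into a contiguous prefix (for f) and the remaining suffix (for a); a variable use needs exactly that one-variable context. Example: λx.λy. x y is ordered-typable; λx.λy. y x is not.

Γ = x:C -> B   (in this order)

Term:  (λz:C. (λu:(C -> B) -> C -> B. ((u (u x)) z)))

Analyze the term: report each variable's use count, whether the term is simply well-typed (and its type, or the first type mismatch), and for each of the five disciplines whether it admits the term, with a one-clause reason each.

variable uses: x ×1, z (λ-bound) ×1, u (λ-bound) ×2
left-to-right use order: u, u, x, z
typing: ✓ — C -> ((C -> B) -> C -> B) -> B
ordered ✗ (needs contraction — u ×2)
linear ✗ (needs contraction — u ×2)
affine ✗ (needs contraction — u ×2)
relevant ✓ (every one of x, z, u appears)
unrestricted ✓ (well-typed at C -> ((C -> B) -> C -> B) -> B; no restrictions here)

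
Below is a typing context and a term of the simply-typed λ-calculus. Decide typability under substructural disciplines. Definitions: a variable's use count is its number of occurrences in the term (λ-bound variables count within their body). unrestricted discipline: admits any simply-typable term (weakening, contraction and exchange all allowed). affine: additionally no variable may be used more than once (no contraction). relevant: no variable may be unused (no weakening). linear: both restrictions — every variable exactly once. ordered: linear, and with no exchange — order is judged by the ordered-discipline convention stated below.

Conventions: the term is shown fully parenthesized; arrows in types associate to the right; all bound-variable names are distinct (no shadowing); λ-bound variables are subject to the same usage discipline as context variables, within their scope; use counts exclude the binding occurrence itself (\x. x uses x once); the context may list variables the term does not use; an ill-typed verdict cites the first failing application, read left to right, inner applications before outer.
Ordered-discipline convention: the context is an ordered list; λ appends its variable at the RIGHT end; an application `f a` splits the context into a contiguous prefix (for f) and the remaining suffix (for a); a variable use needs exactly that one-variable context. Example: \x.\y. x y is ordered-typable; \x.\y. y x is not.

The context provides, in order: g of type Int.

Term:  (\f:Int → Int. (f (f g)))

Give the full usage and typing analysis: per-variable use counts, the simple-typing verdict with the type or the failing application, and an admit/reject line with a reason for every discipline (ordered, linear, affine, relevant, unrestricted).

usage: g: 1, f [bound]: 2
left-to-right use order: f, f, g
typing: the term checks, with type (Int → Int) → Int
ordered ✗ (f ×2 used more than once (contraction))
linear ✗ (f ×2 used more than once (contraction))
affine ✗ (f ×2 used more than once (contraction))
relevant ✓ (none of g, f goes unused)
unrestricted ✓ (type-checks ((Int → Int) → Int) and nothing is barred)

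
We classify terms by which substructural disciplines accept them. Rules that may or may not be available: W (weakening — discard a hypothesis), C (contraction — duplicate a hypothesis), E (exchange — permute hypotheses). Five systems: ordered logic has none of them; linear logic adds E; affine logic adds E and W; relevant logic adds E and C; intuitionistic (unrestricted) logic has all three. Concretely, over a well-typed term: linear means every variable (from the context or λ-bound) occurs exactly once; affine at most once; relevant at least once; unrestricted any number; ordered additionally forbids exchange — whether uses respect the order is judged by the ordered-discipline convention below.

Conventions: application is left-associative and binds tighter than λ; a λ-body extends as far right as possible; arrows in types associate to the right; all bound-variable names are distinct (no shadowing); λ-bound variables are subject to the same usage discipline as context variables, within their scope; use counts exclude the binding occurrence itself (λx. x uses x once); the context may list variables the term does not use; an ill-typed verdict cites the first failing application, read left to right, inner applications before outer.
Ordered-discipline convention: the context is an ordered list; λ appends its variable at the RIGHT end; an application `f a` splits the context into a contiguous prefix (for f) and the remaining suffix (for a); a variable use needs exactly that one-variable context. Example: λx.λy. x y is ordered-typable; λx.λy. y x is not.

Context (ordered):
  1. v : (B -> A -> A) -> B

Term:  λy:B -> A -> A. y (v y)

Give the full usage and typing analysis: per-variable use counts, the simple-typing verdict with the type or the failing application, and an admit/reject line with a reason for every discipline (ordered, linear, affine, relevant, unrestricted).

variable uses: v=1, y [bound]=2
uses in reading order: y, v, y
typing: well-typed — term : (B -> A -> A) -> A -> A
ordered: ✗, uses contraction: y ×2
linear: ✗, uses contraction: y ×2
affine: ✗, uses contraction: y ×2
relevant: ✓, v, y: all used, weakening unneeded
unrestricted: ✓, type-checks ((B -> A -> A) -> A -> A) and nothing is barred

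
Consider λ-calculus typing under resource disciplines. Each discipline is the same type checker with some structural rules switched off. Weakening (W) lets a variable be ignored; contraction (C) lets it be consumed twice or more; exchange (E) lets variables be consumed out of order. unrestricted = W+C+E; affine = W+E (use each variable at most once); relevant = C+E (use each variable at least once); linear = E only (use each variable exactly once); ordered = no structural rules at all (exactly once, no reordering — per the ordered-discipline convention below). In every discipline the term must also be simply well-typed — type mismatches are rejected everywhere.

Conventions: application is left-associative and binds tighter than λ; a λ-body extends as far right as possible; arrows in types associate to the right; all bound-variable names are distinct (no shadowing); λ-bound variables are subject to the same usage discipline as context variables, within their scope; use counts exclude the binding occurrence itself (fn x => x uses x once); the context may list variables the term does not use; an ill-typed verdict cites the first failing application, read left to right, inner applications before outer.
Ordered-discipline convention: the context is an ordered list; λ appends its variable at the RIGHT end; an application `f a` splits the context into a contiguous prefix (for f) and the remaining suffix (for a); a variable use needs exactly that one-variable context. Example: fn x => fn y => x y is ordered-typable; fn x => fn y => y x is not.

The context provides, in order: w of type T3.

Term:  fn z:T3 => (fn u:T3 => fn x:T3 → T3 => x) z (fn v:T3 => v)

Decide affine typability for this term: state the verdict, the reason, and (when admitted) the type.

yes — at most one use each (w, z, u, x, v); term : T3 → T3 → T3
usage: w ×0, z (bound) ×1, u (bound) ×0, x (bound) ×1, v (bound) ×1
left-to-right use order: x, z, v
typing: ✓ — T3 → T3 → T3
summary: ordered ✗, linear ✗, affine ✓, relevant ✗, unrestricted ✓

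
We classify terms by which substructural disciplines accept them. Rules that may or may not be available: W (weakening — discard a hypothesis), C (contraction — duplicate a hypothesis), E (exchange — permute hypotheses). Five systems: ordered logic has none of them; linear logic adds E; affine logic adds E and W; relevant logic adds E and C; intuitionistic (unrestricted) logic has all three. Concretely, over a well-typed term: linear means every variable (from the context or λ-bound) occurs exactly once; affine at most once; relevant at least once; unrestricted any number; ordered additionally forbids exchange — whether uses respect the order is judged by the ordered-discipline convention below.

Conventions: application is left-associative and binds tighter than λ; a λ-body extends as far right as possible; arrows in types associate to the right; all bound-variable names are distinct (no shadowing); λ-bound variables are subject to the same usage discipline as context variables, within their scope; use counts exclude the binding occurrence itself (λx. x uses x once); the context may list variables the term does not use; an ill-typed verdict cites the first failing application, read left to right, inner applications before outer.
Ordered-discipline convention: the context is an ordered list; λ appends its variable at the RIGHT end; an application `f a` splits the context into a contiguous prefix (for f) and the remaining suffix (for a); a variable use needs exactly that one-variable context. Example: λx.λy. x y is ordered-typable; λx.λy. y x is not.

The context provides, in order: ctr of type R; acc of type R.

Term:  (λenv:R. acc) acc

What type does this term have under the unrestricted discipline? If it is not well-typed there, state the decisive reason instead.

term : R
variable uses: ctr ×0, acc ×2, env (bound) ×0
order of uses: acc, acc
typing: well-typed at R
summary: ordered ✗; linear ✗; affine ✗; relevant ✗; unrestricted ✓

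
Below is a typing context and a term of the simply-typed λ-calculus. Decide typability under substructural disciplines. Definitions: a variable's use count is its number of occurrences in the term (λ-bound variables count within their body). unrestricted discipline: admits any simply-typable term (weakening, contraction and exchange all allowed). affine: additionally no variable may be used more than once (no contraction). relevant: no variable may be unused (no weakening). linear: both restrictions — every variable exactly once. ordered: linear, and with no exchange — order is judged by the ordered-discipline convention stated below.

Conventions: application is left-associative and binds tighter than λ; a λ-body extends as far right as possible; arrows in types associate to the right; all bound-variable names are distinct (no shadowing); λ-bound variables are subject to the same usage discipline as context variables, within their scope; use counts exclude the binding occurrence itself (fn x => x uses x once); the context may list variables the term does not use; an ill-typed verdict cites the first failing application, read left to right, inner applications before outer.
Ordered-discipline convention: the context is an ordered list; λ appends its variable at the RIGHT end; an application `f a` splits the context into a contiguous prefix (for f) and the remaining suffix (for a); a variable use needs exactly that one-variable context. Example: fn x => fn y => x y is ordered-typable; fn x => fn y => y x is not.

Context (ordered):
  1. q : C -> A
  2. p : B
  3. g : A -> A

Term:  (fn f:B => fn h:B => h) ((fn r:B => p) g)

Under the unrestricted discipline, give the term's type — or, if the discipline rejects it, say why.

not well-typed under unrestricted — the type mismatch rejects it
counts: q: 0; p: 1; g: 1; f (λ-bound): 0; h (λ-bound): 1; r (λ-bound): 0
order of uses: h, p, g
typing: ill-typed: an argument A -> A mismatches the expected B
across the five disciplines: ordered ✗; linear ✗; affine ✗; relevant ✗; unrestricted ✗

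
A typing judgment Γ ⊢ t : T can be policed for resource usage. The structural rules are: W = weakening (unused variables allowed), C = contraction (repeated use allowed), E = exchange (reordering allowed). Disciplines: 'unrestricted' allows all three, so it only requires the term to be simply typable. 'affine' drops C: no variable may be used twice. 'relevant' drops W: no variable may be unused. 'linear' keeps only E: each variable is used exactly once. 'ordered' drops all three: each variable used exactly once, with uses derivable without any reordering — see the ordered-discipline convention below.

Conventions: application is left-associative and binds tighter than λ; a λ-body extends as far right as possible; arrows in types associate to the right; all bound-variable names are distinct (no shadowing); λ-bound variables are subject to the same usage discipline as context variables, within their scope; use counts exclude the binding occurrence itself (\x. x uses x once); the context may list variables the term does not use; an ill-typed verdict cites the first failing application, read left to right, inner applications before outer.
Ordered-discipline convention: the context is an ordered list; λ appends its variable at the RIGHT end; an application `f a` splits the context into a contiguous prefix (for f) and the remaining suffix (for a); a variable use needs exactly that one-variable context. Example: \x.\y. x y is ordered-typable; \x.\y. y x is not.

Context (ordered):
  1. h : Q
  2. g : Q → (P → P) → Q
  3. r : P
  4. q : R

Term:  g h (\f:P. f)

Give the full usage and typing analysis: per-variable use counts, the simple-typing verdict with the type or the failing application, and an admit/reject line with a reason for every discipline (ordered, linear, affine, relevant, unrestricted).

counts: h=1, g=1, r=0, q=0, f (λ-bound)=1
uses in reading order: g, h, f
typing: ✓ — Q
ordered ✗ (r, q never used (weakening))
linear ✗ (r, q never used (weakening))
affine ✓ (none of h, g, r, q, f used more than once)
relevant ✗ (r, q never used (weakening))
unrestricted ✓ (simply typable at Q; W, C, E all held)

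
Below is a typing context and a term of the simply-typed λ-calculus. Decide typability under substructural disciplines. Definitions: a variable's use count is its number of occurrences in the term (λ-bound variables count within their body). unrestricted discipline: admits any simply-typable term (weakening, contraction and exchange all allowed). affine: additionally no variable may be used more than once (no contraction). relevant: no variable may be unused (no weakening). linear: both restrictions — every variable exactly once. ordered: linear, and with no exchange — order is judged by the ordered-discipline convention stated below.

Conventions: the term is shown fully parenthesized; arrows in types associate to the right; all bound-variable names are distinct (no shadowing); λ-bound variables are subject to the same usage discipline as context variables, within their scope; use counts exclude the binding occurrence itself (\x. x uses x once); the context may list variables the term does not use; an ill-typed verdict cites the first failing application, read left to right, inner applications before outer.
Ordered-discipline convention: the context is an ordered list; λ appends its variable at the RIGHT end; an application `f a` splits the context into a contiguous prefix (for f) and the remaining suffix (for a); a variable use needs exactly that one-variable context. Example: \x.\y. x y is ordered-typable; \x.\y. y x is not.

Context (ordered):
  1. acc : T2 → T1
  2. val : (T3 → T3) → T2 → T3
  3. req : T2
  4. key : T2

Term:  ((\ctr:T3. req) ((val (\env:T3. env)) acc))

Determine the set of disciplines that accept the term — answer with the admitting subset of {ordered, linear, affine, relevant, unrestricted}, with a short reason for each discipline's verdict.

admitted by: none
counts: acc=1; val=1; req=1; key=0; ctr [bound]=0; env [bound]=1
use order (left to right): req, val, env, acc
typing: ill-typed: argument of type T2 → T1 where T2 is required
ordered: ✗ — fails simple typing
linear: ✗ — a type mismatch blocks all five
affine: ✗ — the type mismatch rejects it
relevant: ✗ — not simply typable
unrestricted: ✗ — fails simple typing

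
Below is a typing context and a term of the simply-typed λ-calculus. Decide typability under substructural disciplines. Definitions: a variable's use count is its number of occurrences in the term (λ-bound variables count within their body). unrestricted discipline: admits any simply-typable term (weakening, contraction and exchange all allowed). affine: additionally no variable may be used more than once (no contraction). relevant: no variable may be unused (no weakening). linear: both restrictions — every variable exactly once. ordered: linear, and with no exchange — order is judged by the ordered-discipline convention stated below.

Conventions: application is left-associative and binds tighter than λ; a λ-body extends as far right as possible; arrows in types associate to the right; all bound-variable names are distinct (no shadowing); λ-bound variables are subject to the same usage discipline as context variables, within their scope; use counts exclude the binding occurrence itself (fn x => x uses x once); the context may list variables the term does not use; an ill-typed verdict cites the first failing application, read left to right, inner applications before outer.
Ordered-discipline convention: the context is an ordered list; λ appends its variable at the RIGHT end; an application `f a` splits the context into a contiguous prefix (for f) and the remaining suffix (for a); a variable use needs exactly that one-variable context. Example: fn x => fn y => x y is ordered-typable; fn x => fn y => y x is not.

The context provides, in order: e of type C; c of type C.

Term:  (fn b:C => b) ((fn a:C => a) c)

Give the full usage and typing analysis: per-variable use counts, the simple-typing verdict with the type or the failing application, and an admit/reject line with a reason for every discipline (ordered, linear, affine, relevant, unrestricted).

usage: e=0, c=1, b (bound)=1, a (bound)=1
left-to-right use order: b, a, c
typing: ✓ — C
ordered: ✗ — unused: e — weakening required
linear: ✗ — unused: e — weakening required
affine: ✓ — none of e, c, b, a used more than once
relevant: ✗ — unused: e — weakening required
unrestricted: ✓ — well-typed at C; no restrictions here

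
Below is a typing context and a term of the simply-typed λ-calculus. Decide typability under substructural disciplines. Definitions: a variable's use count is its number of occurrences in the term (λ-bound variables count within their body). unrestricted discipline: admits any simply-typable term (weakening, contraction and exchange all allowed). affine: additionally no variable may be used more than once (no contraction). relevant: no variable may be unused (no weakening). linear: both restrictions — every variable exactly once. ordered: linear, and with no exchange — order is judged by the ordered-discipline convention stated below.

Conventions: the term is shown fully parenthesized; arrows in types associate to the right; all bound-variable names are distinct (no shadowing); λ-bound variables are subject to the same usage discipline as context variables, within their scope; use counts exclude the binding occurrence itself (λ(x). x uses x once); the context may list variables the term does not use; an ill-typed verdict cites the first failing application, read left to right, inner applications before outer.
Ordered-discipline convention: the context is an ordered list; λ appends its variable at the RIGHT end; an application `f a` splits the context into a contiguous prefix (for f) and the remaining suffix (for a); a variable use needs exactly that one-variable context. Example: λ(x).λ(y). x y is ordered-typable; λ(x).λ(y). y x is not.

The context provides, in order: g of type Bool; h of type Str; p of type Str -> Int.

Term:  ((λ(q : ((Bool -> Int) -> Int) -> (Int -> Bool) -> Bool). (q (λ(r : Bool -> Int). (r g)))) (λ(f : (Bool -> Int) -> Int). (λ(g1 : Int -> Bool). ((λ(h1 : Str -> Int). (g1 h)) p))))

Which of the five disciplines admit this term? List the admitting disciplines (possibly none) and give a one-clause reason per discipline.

accepted by: none
use counts: g ×1; h ×1; p ×1; q (λ-bound) ×1; r (λ-bound) ×1; f (λ-bound) ×0; g1 (λ-bound) ×1; h1 (λ-bound) ×0
order of uses: q, r, g, g1, h, p
typing: ill-typed: an argument Str mismatches the expected Int
ordered: ✗, not simply typable
linear: ✗, fails simple typing
affine: ✗, a type mismatch blocks all five
relevant: ✗, the type mismatch rejects it
unrestricted: ✗, not simply typable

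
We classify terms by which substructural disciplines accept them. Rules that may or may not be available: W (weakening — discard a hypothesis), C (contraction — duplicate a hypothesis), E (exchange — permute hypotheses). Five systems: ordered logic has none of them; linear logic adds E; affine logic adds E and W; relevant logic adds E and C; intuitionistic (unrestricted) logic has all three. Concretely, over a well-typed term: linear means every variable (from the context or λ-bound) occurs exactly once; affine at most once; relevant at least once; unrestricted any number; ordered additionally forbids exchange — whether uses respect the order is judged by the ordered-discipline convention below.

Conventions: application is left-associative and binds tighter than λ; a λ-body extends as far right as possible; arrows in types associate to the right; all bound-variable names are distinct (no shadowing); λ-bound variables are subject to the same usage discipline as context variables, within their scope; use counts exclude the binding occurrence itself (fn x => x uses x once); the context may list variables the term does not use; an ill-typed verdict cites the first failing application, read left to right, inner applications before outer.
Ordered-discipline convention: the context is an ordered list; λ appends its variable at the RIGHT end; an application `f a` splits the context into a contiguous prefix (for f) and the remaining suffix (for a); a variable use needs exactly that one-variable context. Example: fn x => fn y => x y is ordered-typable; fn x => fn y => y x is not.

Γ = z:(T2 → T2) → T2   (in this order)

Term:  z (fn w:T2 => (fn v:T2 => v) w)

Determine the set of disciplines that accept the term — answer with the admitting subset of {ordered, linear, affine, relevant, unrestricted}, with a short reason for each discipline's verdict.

admitted by: ordered, linear, affine, relevant, unrestricted
variable uses: z: 1, w (bound): 1, v (bound): 1
use order (left to right): z, v, w
typing: well-typed — term : T2
ordered: ✓ — z, w, v: once each, no exchange needed
linear: ✓ — single use per variable (z, w, v)
affine: ✓ — no duplicate uses among z, w, v
relevant: ✓ — z, w, v: all used, weakening unneeded
unrestricted: ✓ — simply typable at T2; W, C, E all held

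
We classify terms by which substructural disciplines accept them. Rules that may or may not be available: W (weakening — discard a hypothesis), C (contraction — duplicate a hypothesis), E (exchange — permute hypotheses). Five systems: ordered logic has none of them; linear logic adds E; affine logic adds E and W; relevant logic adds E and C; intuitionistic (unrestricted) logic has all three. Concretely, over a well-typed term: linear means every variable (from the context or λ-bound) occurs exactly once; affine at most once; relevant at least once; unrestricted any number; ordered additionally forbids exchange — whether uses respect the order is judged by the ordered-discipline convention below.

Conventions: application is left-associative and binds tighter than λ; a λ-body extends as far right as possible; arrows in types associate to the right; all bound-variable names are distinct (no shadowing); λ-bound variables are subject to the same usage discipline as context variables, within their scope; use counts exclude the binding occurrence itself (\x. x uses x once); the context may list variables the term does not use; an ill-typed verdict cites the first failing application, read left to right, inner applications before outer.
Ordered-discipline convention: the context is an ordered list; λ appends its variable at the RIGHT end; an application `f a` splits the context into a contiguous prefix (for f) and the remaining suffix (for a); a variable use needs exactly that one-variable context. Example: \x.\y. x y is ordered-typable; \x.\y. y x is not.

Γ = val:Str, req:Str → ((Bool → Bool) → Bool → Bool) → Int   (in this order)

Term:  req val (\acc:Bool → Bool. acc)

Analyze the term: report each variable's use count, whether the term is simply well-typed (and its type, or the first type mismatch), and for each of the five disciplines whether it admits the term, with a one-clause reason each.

counts: val ×1; req ×1; acc (bound) ×1
left-to-right use order: req, val, acc
typing: well-typed at Int
ordered ✗ (no contiguous prefix/suffix split fits req, val, acc)
linear ✓ (each of val, req, acc used exactly once)
affine ✓ (no duplicate uses among val, req, acc)
relevant ✓ (every one of val, req, acc appears)
unrestricted ✓ (simply typable at Int; W, C, E all held)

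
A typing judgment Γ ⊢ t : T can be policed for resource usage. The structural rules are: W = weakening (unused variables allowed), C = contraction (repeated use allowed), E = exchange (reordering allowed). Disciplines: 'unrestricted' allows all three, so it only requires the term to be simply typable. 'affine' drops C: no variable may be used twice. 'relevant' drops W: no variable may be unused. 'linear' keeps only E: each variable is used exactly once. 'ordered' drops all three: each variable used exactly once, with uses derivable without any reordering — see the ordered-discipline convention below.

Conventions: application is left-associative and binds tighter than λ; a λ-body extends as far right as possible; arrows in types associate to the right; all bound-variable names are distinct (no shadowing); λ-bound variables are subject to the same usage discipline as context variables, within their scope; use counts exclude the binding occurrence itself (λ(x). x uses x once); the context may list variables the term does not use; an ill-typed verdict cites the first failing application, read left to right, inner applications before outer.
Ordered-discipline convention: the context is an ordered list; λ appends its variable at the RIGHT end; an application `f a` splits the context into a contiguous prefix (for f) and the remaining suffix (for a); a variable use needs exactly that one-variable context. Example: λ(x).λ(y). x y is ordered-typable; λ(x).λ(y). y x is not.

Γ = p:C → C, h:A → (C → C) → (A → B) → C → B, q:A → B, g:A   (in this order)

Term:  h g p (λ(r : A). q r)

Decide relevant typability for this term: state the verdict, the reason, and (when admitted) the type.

yes — at least one use each (p, h, q, g, r); term : C → B
usage: p ×1, h ×1, q ×1, g ×1, r (bound) ×1
uses in reading order: h, g, p, q, r
typing: ✓ — C → B
summary: ordered ✗; linear ✓; affine ✓; relevant ✓; unrestricted ✓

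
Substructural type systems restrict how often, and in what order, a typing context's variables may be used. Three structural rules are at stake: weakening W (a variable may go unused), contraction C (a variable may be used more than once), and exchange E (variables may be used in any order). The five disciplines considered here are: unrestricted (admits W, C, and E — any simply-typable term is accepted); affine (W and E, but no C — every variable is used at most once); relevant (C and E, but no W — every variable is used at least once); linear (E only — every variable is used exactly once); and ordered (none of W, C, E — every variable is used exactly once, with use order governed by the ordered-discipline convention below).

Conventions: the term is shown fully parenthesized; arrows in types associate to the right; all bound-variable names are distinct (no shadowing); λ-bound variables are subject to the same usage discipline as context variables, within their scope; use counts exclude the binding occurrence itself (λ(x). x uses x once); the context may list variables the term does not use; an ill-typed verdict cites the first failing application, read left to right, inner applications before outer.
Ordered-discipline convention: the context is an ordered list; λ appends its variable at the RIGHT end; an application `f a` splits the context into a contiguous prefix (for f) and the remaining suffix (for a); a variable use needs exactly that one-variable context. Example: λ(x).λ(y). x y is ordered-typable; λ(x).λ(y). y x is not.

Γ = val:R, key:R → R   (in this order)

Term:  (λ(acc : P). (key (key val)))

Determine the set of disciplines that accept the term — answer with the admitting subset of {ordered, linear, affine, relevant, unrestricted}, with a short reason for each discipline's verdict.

admitted by: unrestricted
counts: val ×1, key ×2, acc [bound] ×0
left-to-right use order: key, key, val
typing: the term checks, with type P → R
ordered: ✗ — key ×2 used more than once (contraction); acc left unused
linear: ✗ — key ×2 used more than once (contraction); acc left unused
affine: ✗ — key ×2 used more than once (contraction)
relevant: ✗ — acc left unused
unrestricted: ✓ — type-checks (P → R) and nothing is barred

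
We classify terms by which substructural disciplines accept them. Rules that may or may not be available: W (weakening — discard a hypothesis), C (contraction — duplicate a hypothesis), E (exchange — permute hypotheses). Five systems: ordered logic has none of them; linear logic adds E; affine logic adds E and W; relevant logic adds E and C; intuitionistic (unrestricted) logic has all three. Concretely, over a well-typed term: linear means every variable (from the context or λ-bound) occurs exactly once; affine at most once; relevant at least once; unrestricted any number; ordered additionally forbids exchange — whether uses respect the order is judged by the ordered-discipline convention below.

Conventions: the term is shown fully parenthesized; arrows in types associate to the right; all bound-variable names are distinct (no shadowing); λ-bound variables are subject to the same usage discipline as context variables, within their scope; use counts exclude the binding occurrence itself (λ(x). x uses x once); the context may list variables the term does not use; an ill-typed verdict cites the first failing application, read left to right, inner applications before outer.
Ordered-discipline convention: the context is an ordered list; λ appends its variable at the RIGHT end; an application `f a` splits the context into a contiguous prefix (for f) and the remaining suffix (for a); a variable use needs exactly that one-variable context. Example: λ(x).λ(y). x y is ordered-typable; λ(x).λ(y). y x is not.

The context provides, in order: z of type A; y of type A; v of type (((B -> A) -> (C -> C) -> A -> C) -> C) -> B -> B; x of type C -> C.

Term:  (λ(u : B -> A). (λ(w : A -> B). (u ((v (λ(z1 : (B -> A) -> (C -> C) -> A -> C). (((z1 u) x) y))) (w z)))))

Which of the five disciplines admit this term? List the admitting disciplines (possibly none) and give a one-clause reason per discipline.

admitting disciplines: relevant, unrestricted
counts: z: 1×, y: 1×, v: 1×, x: 1×, u (bound): 2×, w (bound): 1×, z1 (bound): 1×
use order (left to right): u, v, z1, u, x, y, w, z
typing: the term checks, with type (B -> A) -> (A -> B) -> A
ordered ✗ (repeated use of u ×2)
linear ✗ (repeated use of u ×2)
affine ✗ (repeated use of u ×2)
relevant ✓ (none of z, y, v, x, u, w, z1 goes unused)
unrestricted ✓ (well-typed at (B -> A) -> (A -> B) -> A; no restrictions here)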